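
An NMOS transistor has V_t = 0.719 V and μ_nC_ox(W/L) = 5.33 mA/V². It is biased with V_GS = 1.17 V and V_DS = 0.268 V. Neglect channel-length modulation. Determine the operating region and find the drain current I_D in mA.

Triode; I_D = 0.453 mA

V_ov = V_GS − V_t = 1.17 − 0.719 = 0.451 V.
Since V_DS = 0.268 V < V_ov = 0.451 V, the device is in the triode region.
I_D = k_n [V_ov · V_DS − ½ V_DS²] = 5.33 × [0.451 × 0.268 − 0.5 × 0.268²] = 0.453 mA.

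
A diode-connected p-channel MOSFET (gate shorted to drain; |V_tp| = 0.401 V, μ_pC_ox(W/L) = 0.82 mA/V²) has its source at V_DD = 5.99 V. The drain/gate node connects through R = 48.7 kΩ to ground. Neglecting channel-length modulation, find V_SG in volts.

V_SG = 0.906 V

With gate tied to drain, V_SG = V_SD ≥ V_SG − |V_tp|, so the device is in saturation.
KCL at the drain: ½ k_p (V_SG − |V_tp|)² = (V_DD − V_SG)/R.
Let x = V_SG − 0.401. Then 20 x² + x − 5.589 = 0, giving x = 0.505 V (positive root), so V_SG = 0.906 V.
I_D = (V_DD − V_SG)/R = (5.99 − 0.906) / 48.7 = 0.104 mA.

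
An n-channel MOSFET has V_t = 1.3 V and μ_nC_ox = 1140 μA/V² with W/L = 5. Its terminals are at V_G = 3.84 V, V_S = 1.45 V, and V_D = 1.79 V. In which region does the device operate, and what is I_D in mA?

Triode; I_D = 1.78 mA

V_GS = V_G − V_S = 3.84 − 1.45 = 2.39 V; V_DS = V_D − V_S = 1.79 − 1.45 = 0.34 V.
k_n = μ_nC_ox · (W/L) = 5.7 mA/V².
V_ov = V_GS − V_t = 2.39 − 1.3 = 1.09 V.
Since V_DS = 0.34 V < V_ov = 1.09 V, the device is in the triode region.
I_D = k_n [V_ov · V_DS − ½ V_DS²] = 5.7 × [1.09 × 0.34 − 0.5 × 0.34²] = 1.78 mA.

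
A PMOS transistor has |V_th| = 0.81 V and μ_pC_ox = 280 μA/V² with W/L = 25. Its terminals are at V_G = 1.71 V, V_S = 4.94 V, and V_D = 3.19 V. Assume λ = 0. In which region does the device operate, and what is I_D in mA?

Triode; I_D = 18.9 mA

V_SG = V_S − V_G = 4.94 − 1.71 = 3.23 V; V_SD = V_S − V_D = 4.94 − 3.19 = 1.75 V.
k_p = μ_pC_ox · (W/L) = 7 mA/V².
V_ov = V_SG − |V_th| = 3.23 − 0.81 = 2.42 V.
Since V_SD = 1.75 V < V_ov = 2.42 V, the device is in the triode region.
I_D = k_p [V_ov · V_SD − ½ V_SD²] = 7 × [2.42 × 1.75 − 0.5 × 1.75²] = 18.9 mA.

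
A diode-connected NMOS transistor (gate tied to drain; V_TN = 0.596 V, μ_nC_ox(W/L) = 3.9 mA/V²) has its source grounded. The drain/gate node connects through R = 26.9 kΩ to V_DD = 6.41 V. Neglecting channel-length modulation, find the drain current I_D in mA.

With gate tied to drain, V_GS = V_DS ≥ V_GS − V_TN, so the device is in saturation.
KCL at the drain: ½ k_n (V_GS − V_TN)² = (V_DD − V_GS)/R.
Let x = V_GS − 0.596. Then 52.5 x² + x − 5.814 = 0, giving x = 0.324 V (positive root), so V_GS = 0.92 V.
I_D = (V_DD − V_GS)/R = (6.41 − 0.92) / 26.9 = 0.204 mA.

I_D = 0.204 mA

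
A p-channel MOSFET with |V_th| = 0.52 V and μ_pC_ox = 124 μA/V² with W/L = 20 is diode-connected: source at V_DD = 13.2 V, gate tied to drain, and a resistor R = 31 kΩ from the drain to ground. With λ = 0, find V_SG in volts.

V_SG = 1.08 V

With gate tied to drain, V_SG = V_SD ≥ V_SG − |V_th|, so the device is in saturation.
k_p = μ_pC_ox · (W/L) = 2.48 mA/V².
KCL at the drain: ½ k_p (V_SG − |V_th|)² = (V_DD − V_SG)/R.
Let x = V_SG − 0.52. Then 38.4 x² + x − 12.68 = 0, giving x = 0.561 V (positive root), so V_SG = 1.08 V.
I_D = (V_DD − V_SG)/R = (13.2 − 1.08) / 31 = 0.391 mA.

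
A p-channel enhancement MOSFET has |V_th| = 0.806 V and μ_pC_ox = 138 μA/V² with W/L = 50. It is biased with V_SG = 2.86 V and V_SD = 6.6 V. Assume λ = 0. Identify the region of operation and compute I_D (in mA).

k_p = μ_pC_ox · (W/L) = 6.9 mA/V².
V_ov = V_SG − |V_th| = 2.86 − 0.806 = 2.05 V.
Since V_SD = 6.6 V ≥ V_ov = 2.05 V, the device is in saturation.
I_D = ½ k_p V_ov² = 0.5 × 6.9 × 2.05² = 14.6 mA.

Saturation; I_D = 14.6 mA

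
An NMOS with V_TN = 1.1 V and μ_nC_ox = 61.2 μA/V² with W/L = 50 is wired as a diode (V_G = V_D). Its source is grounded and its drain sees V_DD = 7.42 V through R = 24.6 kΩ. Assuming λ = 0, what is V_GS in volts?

With gate tied to drain, V_GS = V_DS ≥ V_GS − V_TN, so the device is in saturation.
k_n = μ_nC_ox · (W/L) = 3.06 mA/V².
KCL at the drain: ½ k_n (V_GS − V_TN)² = (V_DD − V_GS)/R.
Let x = V_GS − 1.1. Then 37.6 x² + x − 6.32 = 0, giving x = 0.397 V (positive root), so V_GS = 1.5 V.
I_D = (V_DD − V_GS)/R = (7.42 − 1.5) / 24.6 = 0.241 mA.

V_GS = 1.50 V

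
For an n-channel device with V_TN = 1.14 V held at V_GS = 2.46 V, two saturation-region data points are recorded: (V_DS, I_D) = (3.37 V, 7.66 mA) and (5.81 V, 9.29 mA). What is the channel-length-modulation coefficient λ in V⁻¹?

λ = 0.124 V⁻¹

With V_GS fixed, I_D ∝ (1 + λ V_DS) in saturation, so I_D2/I_D1 = (1 + λ V_DS2)/(1 + λ V_DS1).
9.29/7.66 = 1.213 = (1 + 5.81 λ)/(1 + 3.37 λ).
Solving: λ (I_D1 V_DS2 − I_D2 V_DS1) = I_D2 − I_D1, so λ = (9.29 − 7.66) / (7.66 × 5.81 − 9.29 × 3.37) = 1.63 / 13.2 = 0.124 V⁻¹.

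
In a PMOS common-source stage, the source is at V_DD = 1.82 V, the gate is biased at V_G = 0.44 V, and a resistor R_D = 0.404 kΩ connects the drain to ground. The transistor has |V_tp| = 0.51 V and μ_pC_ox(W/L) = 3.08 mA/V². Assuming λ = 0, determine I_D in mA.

V_SG = V_DD − V_G = 1.82 − 0.44 = 1.38 V, so V_ov = 1.38 − 0.51 = 0.87 V.
Assume saturation: I_D = ½ k_p V_ov² = 0.5 × 3.08 × 0.87² = 1.17 mA, giving V_SD = V_DD − I_D R_D = 1.82 − 1.17 × 0.404 = 1.35 V.
V_SD = 1.35 V ≥ V_ov = 0.87 V, confirming saturation.

I_D = 1.17 mA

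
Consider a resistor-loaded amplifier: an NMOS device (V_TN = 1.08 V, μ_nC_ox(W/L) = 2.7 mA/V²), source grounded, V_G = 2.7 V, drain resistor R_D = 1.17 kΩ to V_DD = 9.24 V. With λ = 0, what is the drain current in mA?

I_D = 3.54 mA

V_GS = V_G = 2.7 V, so V_ov = 2.7 − 1.08 = 1.62 V.
Assume saturation: I_D = ½ k_n V_ov² = 0.5 × 2.7 × 1.62² = 3.54 mA, giving V_DS = V_DD − I_D R_D = 9.24 − 3.54 × 1.17 = 5.09 V.
V_DS = 5.09 V ≥ V_ov = 1.62 V, confirming saturation.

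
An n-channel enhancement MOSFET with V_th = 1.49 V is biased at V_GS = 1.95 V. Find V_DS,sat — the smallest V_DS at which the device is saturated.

The boundary between triode and saturation is V_DS = V_GS − V_th = V_ov.
V_ov = 1.95 − 1.49 = 0.46 V.

V_DS,sat = 0.460 V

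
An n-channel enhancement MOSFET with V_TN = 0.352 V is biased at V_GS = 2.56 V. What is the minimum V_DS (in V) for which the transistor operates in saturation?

The boundary between triode and saturation is V_DS = V_GS − V_TN = V_ov.
V_ov = 2.56 − 0.352 = 2.21 V.

V_DS,sat = 2.21 V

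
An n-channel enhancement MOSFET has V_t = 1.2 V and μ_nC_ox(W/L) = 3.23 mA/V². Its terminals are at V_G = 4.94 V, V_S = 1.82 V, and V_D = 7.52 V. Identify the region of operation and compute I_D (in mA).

Saturation; I_D = 5.95 mA

V_GS = V_G − V_S = 4.94 − 1.82 = 3.12 V; V_DS = V_D − V_S = 7.52 − 1.82 = 5.7 V.
V_ov = V_GS − V_t = 3.12 − 1.2 = 1.92 V.
Since V_DS = 5.7 V ≥ V_ov = 1.92 V, the device is in saturation.
I_D = ½ k_n V_ov² = 0.5 × 3.23 × 1.92² = 5.95 mA.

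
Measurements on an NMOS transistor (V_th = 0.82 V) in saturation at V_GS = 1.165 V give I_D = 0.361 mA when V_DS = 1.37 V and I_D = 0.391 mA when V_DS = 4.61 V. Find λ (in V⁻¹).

λ = 0.0266 V⁻¹

With V_GS fixed, I_D ∝ (1 + λ V_DS) in saturation, so I_D2/I_D1 = (1 + λ V_DS2)/(1 + λ V_DS1).
0.391/0.361 = 1.083 = (1 + 4.61 λ)/(1 + 1.37 λ).
Solving: λ (I_D1 V_DS2 − I_D2 V_DS1) = I_D2 − I_D1, so λ = (0.391 − 0.361) / (0.361 × 4.61 − 0.391 × 1.37) = 0.03 / 1.13 = 0.0266 V⁻¹.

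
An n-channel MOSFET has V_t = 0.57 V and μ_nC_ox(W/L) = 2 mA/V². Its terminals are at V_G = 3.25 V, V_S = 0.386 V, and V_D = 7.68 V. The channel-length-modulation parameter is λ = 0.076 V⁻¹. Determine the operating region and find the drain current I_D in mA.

V_GS = V_G − V_S = 3.25 − 0.386 = 2.86 V; V_DS = V_D − V_S = 7.68 − 0.386 = 7.29 V.
V_ov = V_GS − V_t = 2.86 − 0.57 = 2.29 V.
Since V_DS = 7.29 V ≥ V_ov = 2.29 V, the device is in saturation.
I_D = ½ k_n V_ov² (1 + λ V_DS) = 0.5 × 2 × 2.29² × (1 + 0.076 × 7.29) = 8.18 mA.

Saturation; I_D = 8.18 mA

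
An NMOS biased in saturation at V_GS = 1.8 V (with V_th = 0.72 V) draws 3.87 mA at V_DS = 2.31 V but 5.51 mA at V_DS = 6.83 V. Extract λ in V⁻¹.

With V_GS fixed, I_D ∝ (1 + λ V_DS) in saturation, so I_D2/I_D1 = (1 + λ V_DS2)/(1 + λ V_DS1).
5.51/3.87 = 1.424 = (1 + 6.83 λ)/(1 + 2.31 λ).
Solving: λ (I_D1 V_DS2 − I_D2 V_DS1) = I_D2 − I_D1, so λ = (5.51 − 3.87) / (3.87 × 6.83 − 5.51 × 2.31) = 1.64 / 13.7 = 0.12 V⁻¹.

λ = 0.120 V⁻¹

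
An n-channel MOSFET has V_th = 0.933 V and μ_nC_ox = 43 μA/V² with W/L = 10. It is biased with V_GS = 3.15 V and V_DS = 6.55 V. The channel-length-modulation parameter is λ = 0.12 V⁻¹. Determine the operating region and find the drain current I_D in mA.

Saturation; I_D = 1.89 mA

k_n = μ_nC_ox · (W/L) = 0.43 mA/V².
V_ov = V_GS − V_th = 3.15 − 0.933 = 2.22 V.
Since V_DS = 6.55 V ≥ V_ov = 2.22 V, the device is in saturation.
I_D = ½ k_n V_ov² (1 + λ V_DS) = 0.5 × 0.43 × 2.22² × (1 + 0.12 × 6.55) = 1.89 mA.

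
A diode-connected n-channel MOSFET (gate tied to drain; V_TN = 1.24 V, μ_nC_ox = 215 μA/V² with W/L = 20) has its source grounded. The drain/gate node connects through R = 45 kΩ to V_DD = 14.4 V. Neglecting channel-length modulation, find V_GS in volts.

With gate tied to drain, V_GS = V_DS ≥ V_GS − V_TN, so the device is in saturation.
k_n = μ_nC_ox · (W/L) = 4.3 mA/V².
KCL at the drain: ½ k_n (V_GS − V_TN)² = (V_DD − V_GS)/R.
Let x = V_GS − 1.24. Then 96.8 x² + x − 13.16 = 0, giving x = 0.364 V (positive root), so V_GS = 1.6 V.
I_D = (V_DD − V_GS)/R = (14.4 − 1.6) / 45 = 0.284 mA.

V_GS = 1.60 V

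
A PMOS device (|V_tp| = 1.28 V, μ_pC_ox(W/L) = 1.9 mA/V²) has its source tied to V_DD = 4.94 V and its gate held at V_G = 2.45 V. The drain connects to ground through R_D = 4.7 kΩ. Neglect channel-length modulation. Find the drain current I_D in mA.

V_SG = V_DD − V_G = 4.94 − 2.45 = 2.49 V, so V_ov = 2.49 − 1.28 = 1.21 V.
Assume saturation: I_D = ½ k_p V_ov² = 0.5 × 1.9 × 1.21² = 1.39 mA, giving V_SD = V_DD − I_D R_D = 4.94 − 1.39 × 4.7 = -1.6 V.
But -1.6 V < V_ov = 1.21 V, so the device is actually in triode.
In triode I_D = k_p[V_ov V_SD − ½ V_SD²] and I_D = (V_DD − V_SD)/R_D. Equating: 4.46 V_SD² − 11.81 V_SD + 4.94 = 0, giving V_SD = 0.521 V (the root below V_ov).
I_D = (4.94 − 0.521) / 4.7 = 0.94 mA.

I_D = 0.940 mA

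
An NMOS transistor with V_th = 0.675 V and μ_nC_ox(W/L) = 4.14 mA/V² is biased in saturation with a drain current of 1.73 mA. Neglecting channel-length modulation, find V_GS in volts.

In saturation I_D = ½ k_n (V_GS − V_th)², so V_GS − V_th = √(2 I_D / k_n) = √(2 × 1.73 / 4.14) = 0.914 V.
V_GS = 0.675 + 0.914 = 1.59 V.

V_GS = 1.59 V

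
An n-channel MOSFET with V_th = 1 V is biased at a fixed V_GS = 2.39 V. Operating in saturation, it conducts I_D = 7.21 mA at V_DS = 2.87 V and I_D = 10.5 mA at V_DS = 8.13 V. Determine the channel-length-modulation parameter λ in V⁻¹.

λ = 0.116 V⁻¹

With V_GS fixed, I_D ∝ (1 + λ V_DS) in saturation, so I_D2/I_D1 = (1 + λ V_DS2)/(1 + λ V_DS1).
10.5/7.21 = 1.456 = (1 + 8.13 λ)/(1 + 2.87 λ).
Solving: λ (I_D1 V_DS2 − I_D2 V_DS1) = I_D2 − I_D1, so λ = (10.5 − 7.21) / (7.21 × 8.13 − 10.5 × 2.87) = 3.29 / 28.5 = 0.116 V⁻¹.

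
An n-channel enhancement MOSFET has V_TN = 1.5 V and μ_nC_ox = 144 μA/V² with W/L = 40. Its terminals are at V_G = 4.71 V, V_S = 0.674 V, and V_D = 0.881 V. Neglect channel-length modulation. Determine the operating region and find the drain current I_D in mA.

Triode; I_D = 2.90 mA

V_GS = V_G − V_S = 4.71 − 0.674 = 4.04 V; V_DS = V_D − V_S = 0.881 − 0.674 = 0.207 V.
k_n = μ_nC_ox · (W/L) = 5.76 mA/V².
V_ov = V_GS − V_TN = 4.04 − 1.5 = 2.54 V.
Since V_DS = 0.207 V < V_ov = 2.54 V, the device is in the triode region.
I_D = k_n [V_ov · V_DS − ½ V_DS²] = 5.76 × [2.54 × 0.207 − 0.5 × 0.207²] = 2.9 mA.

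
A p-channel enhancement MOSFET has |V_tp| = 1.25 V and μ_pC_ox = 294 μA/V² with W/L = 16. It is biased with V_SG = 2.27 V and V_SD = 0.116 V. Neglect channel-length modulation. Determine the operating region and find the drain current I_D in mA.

Triode; I_D = 0.525 mA

k_p = μ_pC_ox · (W/L) = 4.704 mA/V².
V_ov = V_SG − |V_tp| = 2.27 − 1.25 = 1.02 V.
Since V_SD = 0.116 V < V_ov = 1.02 V, the device is in the triode region.
I_D = k_p [V_ov · V_SD − ½ V_SD²] = 4.704 × [1.02 × 0.116 − 0.5 × 0.116²] = 0.525 mA.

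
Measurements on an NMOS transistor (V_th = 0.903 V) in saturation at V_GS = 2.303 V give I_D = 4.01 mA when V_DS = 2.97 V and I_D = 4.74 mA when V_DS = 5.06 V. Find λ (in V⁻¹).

λ = 0.117 V⁻¹

With V_GS fixed, I_D ∝ (1 + λ V_DS) in saturation, so I_D2/I_D1 = (1 + λ V_DS2)/(1 + λ V_DS1).
4.74/4.01 = 1.182 = (1 + 5.06 λ)/(1 + 2.97 λ).
Solving: λ (I_D1 V_DS2 − I_D2 V_DS1) = I_D2 − I_D1, so λ = (4.74 − 4.01) / (4.01 × 5.06 − 4.74 × 2.97) = 0.73 / 6.21 = 0.117 V⁻¹.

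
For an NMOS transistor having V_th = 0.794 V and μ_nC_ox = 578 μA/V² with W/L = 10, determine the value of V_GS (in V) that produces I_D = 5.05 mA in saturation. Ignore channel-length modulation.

k_n = μ_nC_ox · (W/L) = 5.78 mA/V².
In saturation I_D = ½ k_n (V_GS − V_th)², so V_GS − V_th = √(2 I_D / k_n) = √(2 × 5.05 / 5.78) = 1.32 V.
V_GS = 0.794 + 1.32 = 2.12 V.

V_GS = 2.12 V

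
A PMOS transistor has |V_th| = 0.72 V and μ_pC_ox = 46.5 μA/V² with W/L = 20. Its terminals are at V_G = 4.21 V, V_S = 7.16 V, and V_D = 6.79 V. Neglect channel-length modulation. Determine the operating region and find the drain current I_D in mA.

V_SG = V_S − V_G = 7.16 − 4.21 = 2.95 V; V_SD = V_S − V_D = 7.16 − 6.79 = 0.37 V.
k_p = μ_pC_ox · (W/L) = 0.93 mA/V².
V_ov = V_SG − |V_th| = 2.95 − 0.72 = 2.23 V.
Since V_SD = 0.37 V < V_ov = 2.23 V, the device is in the triode region.
I_D = k_p [V_ov · V_SD − ½ V_SD²] = 0.93 × [2.23 × 0.37 − 0.5 × 0.37²] = 0.704 mA.

Triode; I_D = 0.704 mA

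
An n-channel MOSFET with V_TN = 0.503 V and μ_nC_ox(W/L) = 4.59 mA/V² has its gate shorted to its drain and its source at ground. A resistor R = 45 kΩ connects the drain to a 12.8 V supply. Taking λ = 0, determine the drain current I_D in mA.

I_D = 0.266 mA

With gate tied to drain, V_GS = V_DS ≥ V_GS − V_TN, so the device is in saturation.
KCL at the drain: ½ k_n (V_GS − V_TN)² = (V_DD − V_GS)/R.
Let x = V_GS − 0.503. Then 103 x² + x − 12.3 = 0, giving x = 0.34 V (positive root), so V_GS = 0.843 V.
I_D = (V_DD − V_GS)/R = (12.8 − 0.843) / 45 = 0.266 mA.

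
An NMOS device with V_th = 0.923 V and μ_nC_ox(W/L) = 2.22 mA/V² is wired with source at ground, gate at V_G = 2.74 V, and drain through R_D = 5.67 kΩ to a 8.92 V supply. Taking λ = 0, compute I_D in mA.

V_GS = V_G = 2.74 V, so V_ov = 2.74 − 0.923 = 1.82 V.
Assume saturation: I_D = ½ k_n V_ov² = 0.5 × 2.22 × 1.82² = 3.66 mA, giving V_DS = V_DD − I_D R_D = 8.92 − 3.66 × 5.67 = -11.9 V.
But -11.9 V < V_ov = 1.82 V, so the device is actually in triode.
In triode I_D = k_n[V_ov V_DS − ½ V_DS²] and I_D = (V_DD − V_DS)/R_D. Equating: 6.29 V_DS² − 23.87 V_DS + 8.92 = 0, giving V_DS = 0.42 V (the root below V_ov).
I_D = (8.92 − 0.42) / 5.67 = 1.5 mA.

I_D = 1.50 mA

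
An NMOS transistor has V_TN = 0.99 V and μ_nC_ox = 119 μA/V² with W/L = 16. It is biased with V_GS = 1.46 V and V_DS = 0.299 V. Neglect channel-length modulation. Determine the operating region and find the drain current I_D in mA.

k_n = μ_nC_ox · (W/L) = 1.904 mA/V².
V_ov = V_GS − V_TN = 1.46 − 0.99 = 0.47 V.
Since V_DS = 0.299 V < V_ov = 0.47 V, the device is in the triode region.
I_D = k_n [V_ov · V_DS − ½ V_DS²] = 1.904 × [0.47 × 0.299 − 0.5 × 0.299²] = 0.182 mA.

Triode; I_D = 0.182 mA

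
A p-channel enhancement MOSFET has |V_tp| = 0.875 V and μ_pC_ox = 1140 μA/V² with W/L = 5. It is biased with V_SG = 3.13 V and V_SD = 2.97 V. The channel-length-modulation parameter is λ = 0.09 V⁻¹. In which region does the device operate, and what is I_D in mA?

Saturation; I_D = 18.4 mA

k_p = μ_pC_ox · (W/L) = 5.7 mA/V².
V_ov = V_SG − |V_tp| = 3.13 − 0.875 = 2.25 V.
Since V_SD = 2.97 V ≥ V_ov = 2.25 V, the device is in saturation.
I_D = ½ k_p V_ov² (1 + λ V_SD) = 0.5 × 5.7 × 2.25² × (1 + 0.09 × 2.97) = 18.4 mA.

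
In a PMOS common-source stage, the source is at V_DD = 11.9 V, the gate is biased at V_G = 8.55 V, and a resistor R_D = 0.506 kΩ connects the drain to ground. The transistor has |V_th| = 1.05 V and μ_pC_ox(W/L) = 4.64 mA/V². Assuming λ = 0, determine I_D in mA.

V_SG = V_DD − V_G = 11.9 − 8.55 = 3.35 V, so V_ov = 3.35 − 1.05 = 2.3 V.
Assume saturation: I_D = ½ k_p V_ov² = 0.5 × 4.64 × 2.3² = 12.3 mA, giving V_SD = V_DD − I_D R_D = 11.9 − 12.3 × 0.506 = 5.69 V.
V_SD = 5.69 V ≥ V_ov = 2.3 V, confirming saturation.

I_D = 12.3 mA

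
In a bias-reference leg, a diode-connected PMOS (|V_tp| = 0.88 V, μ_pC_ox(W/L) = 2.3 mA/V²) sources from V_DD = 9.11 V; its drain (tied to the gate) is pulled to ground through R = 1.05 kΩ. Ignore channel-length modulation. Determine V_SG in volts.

With gate tied to drain, V_SG = V_SD ≥ V_SG − |V_tp|, so the device is in saturation.
KCL at the drain: ½ k_p (V_SG − |V_tp|)² = (V_DD − V_SG)/R.
Let x = V_SG − 0.88. Then 1.21 x² + x − 8.23 = 0, giving x = 2.23 V (positive root), so V_SG = 3.11 V.
I_D = (V_DD − V_SG)/R = (9.11 − 3.11) / 1.05 = 5.71 mA.

V_SG = 3.11 V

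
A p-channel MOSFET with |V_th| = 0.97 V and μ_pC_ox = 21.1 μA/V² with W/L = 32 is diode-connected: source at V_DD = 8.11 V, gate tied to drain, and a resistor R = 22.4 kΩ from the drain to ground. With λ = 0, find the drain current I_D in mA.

I_D = 0.278 mA

With gate tied to drain, V_SG = V_SD ≥ V_SG − |V_th|, so the device is in saturation.
k_p = μ_pC_ox · (W/L) = 0.6752 mA/V².
KCL at the drain: ½ k_p (V_SG − |V_th|)² = (V_DD − V_SG)/R.
Let x = V_SG − 0.97. Then 7.56 x² + x − 7.14 = 0, giving x = 0.908 V (positive root), so V_SG = 1.88 V.
I_D = (V_DD − V_SG)/R = (8.11 − 1.88) / 22.4 = 0.278 mA.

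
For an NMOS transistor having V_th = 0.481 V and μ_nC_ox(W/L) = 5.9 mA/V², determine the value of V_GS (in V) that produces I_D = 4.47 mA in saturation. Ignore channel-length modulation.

In saturation I_D = ½ k_n (V_GS − V_th)², so V_GS − V_th = √(2 I_D / k_n) = √(2 × 4.47 / 5.9) = 1.23 V.
V_GS = 0.481 + 1.23 = 1.71 V.

V_GS = 1.71 V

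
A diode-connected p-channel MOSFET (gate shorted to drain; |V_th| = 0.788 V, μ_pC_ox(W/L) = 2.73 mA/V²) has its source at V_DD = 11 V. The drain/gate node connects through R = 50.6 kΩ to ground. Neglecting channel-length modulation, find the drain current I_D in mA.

With gate tied to drain, V_SG = V_SD ≥ V_SG − |V_th|, so the device is in saturation.
KCL at the drain: ½ k_p (V_SG − |V_th|)² = (V_DD − V_SG)/R.
Let x = V_SG − 0.788. Then 69.1 x² + x − 10.21 = 0, giving x = 0.377 V (positive root), so V_SG = 1.17 V.
I_D = (V_DD − V_SG)/R = (11 − 1.17) / 50.6 = 0.194 mA.

I_D = 0.194 mA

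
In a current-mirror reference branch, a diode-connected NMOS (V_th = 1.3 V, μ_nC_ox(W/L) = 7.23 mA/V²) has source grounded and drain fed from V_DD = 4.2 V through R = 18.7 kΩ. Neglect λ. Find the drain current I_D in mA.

I_D = 0.144 mA

With gate tied to drain, V_GS = V_DS ≥ V_GS − V_th, so the device is in saturation.
KCL at the drain: ½ k_n (V_GS − V_th)² = (V_DD − V_GS)/R.
Let x = V_GS − 1.3. Then 67.6 x² + x − 2.9 = 0, giving x = 0.2 V (positive root), so V_GS = 1.5 V.
I_D = (V_DD − V_GS)/R = (4.2 − 1.5) / 18.7 = 0.144 mA.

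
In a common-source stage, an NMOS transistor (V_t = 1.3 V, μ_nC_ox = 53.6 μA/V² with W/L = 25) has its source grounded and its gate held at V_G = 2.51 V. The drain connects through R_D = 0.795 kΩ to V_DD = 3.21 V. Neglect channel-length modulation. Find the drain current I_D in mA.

V_GS = V_G = 2.51 V, so V_ov = 2.51 − 1.3 = 1.21 V.
k_n = μ_nC_ox · (W/L) = 1.34 mA/V².
Assume saturation: I_D = ½ k_n V_ov² = 0.5 × 1.34 × 1.21² = 0.981 mA, giving V_DS = V_DD − I_D R_D = 3.21 − 0.981 × 0.795 = 2.43 V.
V_DS = 2.43 V ≥ V_ov = 1.21 V, confirming saturation.

I_D = 0.981 mA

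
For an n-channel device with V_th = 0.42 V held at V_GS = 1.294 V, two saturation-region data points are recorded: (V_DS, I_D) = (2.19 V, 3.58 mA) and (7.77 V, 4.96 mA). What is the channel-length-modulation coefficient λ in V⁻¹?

With V_GS fixed, I_D ∝ (1 + λ V_DS) in saturation, so I_D2/I_D1 = (1 + λ V_DS2)/(1 + λ V_DS1).
4.96/3.58 = 1.385 = (1 + 7.77 λ)/(1 + 2.19 λ).
Solving: λ (I_D1 V_DS2 − I_D2 V_DS1) = I_D2 − I_D1, so λ = (4.96 − 3.58) / (3.58 × 7.77 − 4.96 × 2.19) = 1.38 / 17 = 0.0814 V⁻¹.

λ = 0.0814 V⁻¹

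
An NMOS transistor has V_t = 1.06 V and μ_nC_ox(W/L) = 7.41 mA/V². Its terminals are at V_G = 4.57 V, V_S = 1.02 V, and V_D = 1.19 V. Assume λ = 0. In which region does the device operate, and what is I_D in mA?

Triode; I_D = 3.03 mA

V_GS = V_G − V_S = 4.57 − 1.02 = 3.55 V; V_DS = V_D − V_S = 1.19 − 1.02 = 0.17 V.
V_ov = V_GS − V_t = 3.55 − 1.06 = 2.49 V.
Since V_DS = 0.17 V < V_ov = 2.49 V, the device is in the triode region.
I_D = k_n [V_ov · V_DS − ½ V_DS²] = 7.41 × [2.49 × 0.17 − 0.5 × 0.17²] = 3.03 mA.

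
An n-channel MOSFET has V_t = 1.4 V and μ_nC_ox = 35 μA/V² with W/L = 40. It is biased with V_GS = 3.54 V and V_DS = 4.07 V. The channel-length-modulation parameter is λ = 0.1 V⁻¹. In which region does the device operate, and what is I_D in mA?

Saturation; I_D = 4.51 mA

k_n = μ_nC_ox · (W/L) = 1.4 mA/V².
V_ov = V_GS − V_t = 3.54 − 1.4 = 2.14 V.
Since V_DS = 4.07 V ≥ V_ov = 2.14 V, the device is in saturation.
I_D = ½ k_n V_ov² (1 + λ V_DS) = 0.5 × 1.4 × 2.14² × (1 + 0.1 × 4.07) = 4.51 mA.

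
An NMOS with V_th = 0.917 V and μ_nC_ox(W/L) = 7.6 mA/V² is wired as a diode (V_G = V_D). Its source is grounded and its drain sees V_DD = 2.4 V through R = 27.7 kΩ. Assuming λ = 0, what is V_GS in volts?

V_GS = 1.03 V

With gate tied to drain, V_GS = V_DS ≥ V_GS − V_th, so the device is in saturation.
KCL at the drain: ½ k_n (V_GS − V_th)² = (V_DD − V_GS)/R.
Let x = V_GS − 0.917. Then 105 x² + x − 1.483 = 0, giving x = 0.114 V (positive root), so V_GS = 1.03 V.
I_D = (V_DD − V_GS)/R = (2.4 − 1.03) / 27.7 = 0.0494 mA.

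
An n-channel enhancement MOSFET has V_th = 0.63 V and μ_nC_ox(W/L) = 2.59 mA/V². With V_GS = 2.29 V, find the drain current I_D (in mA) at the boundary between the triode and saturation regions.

I_D = 3.57 mA

At the boundary V_DS = V_ov = V_GS − V_th = 2.29 − 0.63 = 1.66 V.
I_D = ½ k_n V_ov² = 0.5 × 2.59 × 1.66² = 3.57 mA.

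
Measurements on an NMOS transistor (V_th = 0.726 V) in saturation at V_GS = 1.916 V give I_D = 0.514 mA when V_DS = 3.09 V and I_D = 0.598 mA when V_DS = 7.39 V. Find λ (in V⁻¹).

With V_GS fixed, I_D ∝ (1 + λ V_DS) in saturation, so I_D2/I_D1 = (1 + λ V_DS2)/(1 + λ V_DS1).
0.598/0.514 = 1.163 = (1 + 7.39 λ)/(1 + 3.09 λ).
Solving: λ (I_D1 V_DS2 − I_D2 V_DS1) = I_D2 − I_D1, so λ = (0.598 − 0.514) / (0.514 × 7.39 − 0.598 × 3.09) = 0.084 / 1.95 = 0.0431 V⁻¹.

λ = 0.0431 V⁻¹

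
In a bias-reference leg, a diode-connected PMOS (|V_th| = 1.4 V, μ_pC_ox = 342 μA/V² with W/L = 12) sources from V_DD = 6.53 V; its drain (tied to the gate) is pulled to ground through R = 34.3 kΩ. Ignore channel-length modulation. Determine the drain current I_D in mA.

With gate tied to drain, V_SG = V_SD ≥ V_SG − |V_th|, so the device is in saturation.
k_p = μ_pC_ox · (W/L) = 4.104 mA/V².
KCL at the drain: ½ k_p (V_SG − |V_th|)² = (V_DD − V_SG)/R.
Let x = V_SG − 1.4. Then 70.4 x² + x − 5.13 = 0, giving x = 0.263 V (positive root), so V_SG = 1.66 V.
I_D = (V_DD − V_SG)/R = (6.53 − 1.66) / 34.3 = 0.142 mA.

I_D = 0.142 mA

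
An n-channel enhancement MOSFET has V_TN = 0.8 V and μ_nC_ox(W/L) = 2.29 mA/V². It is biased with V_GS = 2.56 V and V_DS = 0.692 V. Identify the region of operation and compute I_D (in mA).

Triode; I_D = 2.24 mA

V_ov = V_GS − V_TN = 2.56 − 0.8 = 1.76 V.
Since V_DS = 0.692 V < V_ov = 1.76 V, the device is in the triode region.
I_D = k_n [V_ov · V_DS − ½ V_DS²] = 2.29 × [1.76 × 0.692 − 0.5 × 0.692²] = 2.24 mA.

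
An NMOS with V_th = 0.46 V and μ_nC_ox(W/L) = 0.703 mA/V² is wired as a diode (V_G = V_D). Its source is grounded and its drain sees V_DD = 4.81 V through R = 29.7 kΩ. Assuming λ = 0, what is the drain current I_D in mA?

With gate tied to drain, V_GS = V_DS ≥ V_GS − V_th, so the device is in saturation.
KCL at the drain: ½ k_n (V_GS − V_th)² = (V_DD − V_GS)/R.
Let x = V_GS − 0.46. Then 10.4 x² + x − 4.35 = 0, giving x = 0.599 V (positive root), so V_GS = 1.06 V.
I_D = (V_DD − V_GS)/R = (4.81 − 1.06) / 29.7 = 0.126 mA.

I_D = 0.126 mA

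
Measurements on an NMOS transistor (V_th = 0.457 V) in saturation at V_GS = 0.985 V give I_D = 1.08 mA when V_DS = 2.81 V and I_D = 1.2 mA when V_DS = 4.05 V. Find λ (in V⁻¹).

With V_GS fixed, I_D ∝ (1 + λ V_DS) in saturation, so I_D2/I_D1 = (1 + λ V_DS2)/(1 + λ V_DS1).
1.2/1.08 = 1.111 = (1 + 4.05 λ)/(1 + 2.81 λ).
Solving: λ (I_D1 V_DS2 − I_D2 V_DS1) = I_D2 − I_D1, so λ = (1.2 − 1.08) / (1.08 × 4.05 − 1.2 × 2.81) = 0.12 / 1 = 0.12 V⁻¹.

λ = 0.120 V⁻¹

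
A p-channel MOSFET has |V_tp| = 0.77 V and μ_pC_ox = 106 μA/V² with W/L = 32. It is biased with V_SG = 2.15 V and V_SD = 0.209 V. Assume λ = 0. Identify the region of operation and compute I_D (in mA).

Triode; I_D = 0.904 mA

k_p = μ_pC_ox · (W/L) = 3.392 mA/V².
V_ov = V_SG − |V_tp| = 2.15 − 0.77 = 1.38 V.
Since V_SD = 0.209 V < V_ov = 1.38 V, the device is in the triode region.
I_D = k_p [V_ov · V_SD − ½ V_SD²] = 3.392 × [1.38 × 0.209 − 0.5 × 0.209²] = 0.904 mA.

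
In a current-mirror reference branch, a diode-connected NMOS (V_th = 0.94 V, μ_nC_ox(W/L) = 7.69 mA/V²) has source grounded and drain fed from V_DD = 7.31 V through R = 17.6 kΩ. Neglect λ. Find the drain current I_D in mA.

I_D = 0.345 mA

With gate tied to drain, V_GS = V_DS ≥ V_GS − V_th, so the device is in saturation.
KCL at the drain: ½ k_n (V_GS − V_th)² = (V_DD − V_GS)/R.
Let x = V_GS − 0.94. Then 67.7 x² + x − 6.37 = 0, giving x = 0.3 V (positive root), so V_GS = 1.24 V.
I_D = (V_DD − V_GS)/R = (7.31 − 1.24) / 17.6 = 0.345 mA.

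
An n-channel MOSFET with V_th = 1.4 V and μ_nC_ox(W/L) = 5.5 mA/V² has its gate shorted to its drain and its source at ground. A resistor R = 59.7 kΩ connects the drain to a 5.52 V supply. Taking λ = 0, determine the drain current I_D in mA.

With gate tied to drain, V_GS = V_DS ≥ V_GS − V_th, so the device is in saturation.
KCL at the drain: ½ k_n (V_GS − V_th)² = (V_DD − V_GS)/R.
Let x = V_GS − 1.4. Then 164 x² + x − 4.12 = 0, giving x = 0.155 V (positive root), so V_GS = 1.56 V.
I_D = (V_DD − V_GS)/R = (5.52 − 1.56) / 59.7 = 0.0664 mA.

I_D = 0.0664 mA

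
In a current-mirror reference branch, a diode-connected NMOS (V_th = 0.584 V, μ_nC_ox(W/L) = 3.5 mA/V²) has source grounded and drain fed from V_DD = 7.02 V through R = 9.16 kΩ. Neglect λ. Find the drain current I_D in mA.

I_D = 0.637 mA

With gate tied to drain, V_GS = V_DS ≥ V_GS − V_th, so the device is in saturation.
KCL at the drain: ½ k_n (V_GS − V_th)² = (V_DD − V_GS)/R.
Let x = V_GS − 0.584. Then 16 x² + x − 6.436 = 0, giving x = 0.603 V (positive root), so V_GS = 1.19 V.
I_D = (V_DD − V_GS)/R = (7.02 − 1.19) / 9.16 = 0.637 mA.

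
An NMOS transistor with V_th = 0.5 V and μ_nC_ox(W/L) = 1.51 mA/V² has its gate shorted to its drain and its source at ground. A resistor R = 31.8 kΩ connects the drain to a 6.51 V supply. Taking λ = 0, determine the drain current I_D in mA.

I_D = 0.174 mA

With gate tied to drain, V_GS = V_DS ≥ V_GS − V_th, so the device is in saturation.
KCL at the drain: ½ k_n (V_GS − V_th)² = (V_DD − V_GS)/R.
Let x = V_GS − 0.5. Then 24 x² + x − 6.01 = 0, giving x = 0.48 V (positive root), so V_GS = 0.98 V.
I_D = (V_DD − V_GS)/R = (6.51 − 0.98) / 31.8 = 0.174 mA.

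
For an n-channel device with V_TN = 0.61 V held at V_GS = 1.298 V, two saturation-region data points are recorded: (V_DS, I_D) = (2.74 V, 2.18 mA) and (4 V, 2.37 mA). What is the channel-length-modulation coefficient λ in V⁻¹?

With V_GS fixed, I_D ∝ (1 + λ V_DS) in saturation, so I_D2/I_D1 = (1 + λ V_DS2)/(1 + λ V_DS1).
2.37/2.18 = 1.087 = (1 + 4 λ)/(1 + 2.74 λ).
Solving: λ (I_D1 V_DS2 − I_D2 V_DS1) = I_D2 − I_D1, so λ = (2.37 − 2.18) / (2.18 × 4 − 2.37 × 2.74) = 0.19 / 2.23 = 0.0853 V⁻¹.

λ = 0.0853 V⁻¹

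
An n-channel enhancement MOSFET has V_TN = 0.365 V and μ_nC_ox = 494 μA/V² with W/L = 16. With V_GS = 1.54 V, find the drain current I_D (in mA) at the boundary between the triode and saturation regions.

At the boundary V_DS = V_ov = V_GS − V_TN = 1.54 − 0.365 = 1.18 V.
k_n = μ_nC_ox · (W/L) = 7.904 mA/V².
I_D = ½ k_n V_ov² = 0.5 × 7.904 × 1.18² = 5.46 mA.

I_D = 5.46 mA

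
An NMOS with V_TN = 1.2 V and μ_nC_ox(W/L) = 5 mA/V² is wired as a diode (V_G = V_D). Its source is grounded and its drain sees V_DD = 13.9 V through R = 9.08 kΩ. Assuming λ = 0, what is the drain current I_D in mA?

With gate tied to drain, V_GS = V_DS ≥ V_GS − V_TN, so the device is in saturation.
KCL at the drain: ½ k_n (V_GS − V_TN)² = (V_DD − V_GS)/R.
Let x = V_GS − 1.2. Then 22.7 x² + x − 12.7 = 0, giving x = 0.726 V (positive root), so V_GS = 1.93 V.
I_D = (V_DD − V_GS)/R = (13.9 − 1.93) / 9.08 = 1.32 mA.

I_D = 1.32 mA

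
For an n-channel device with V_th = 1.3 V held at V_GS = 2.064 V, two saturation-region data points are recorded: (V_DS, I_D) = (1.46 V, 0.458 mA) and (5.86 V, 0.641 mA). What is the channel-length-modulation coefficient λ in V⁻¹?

With V_GS fixed, I_D ∝ (1 + λ V_DS) in saturation, so I_D2/I_D1 = (1 + λ V_DS2)/(1 + λ V_DS1).
0.641/0.458 = 1.4 = (1 + 5.86 λ)/(1 + 1.46 λ).
Solving: λ (I_D1 V_DS2 − I_D2 V_DS1) = I_D2 − I_D1, so λ = (0.641 − 0.458) / (0.458 × 5.86 − 0.641 × 1.46) = 0.183 / 1.75 = 0.105 V⁻¹.

λ = 0.105 V⁻¹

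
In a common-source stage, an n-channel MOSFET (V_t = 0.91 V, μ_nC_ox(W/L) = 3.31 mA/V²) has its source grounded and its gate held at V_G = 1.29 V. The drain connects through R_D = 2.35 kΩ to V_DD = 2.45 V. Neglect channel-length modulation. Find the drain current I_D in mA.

I_D = 0.239 mA

V_GS = V_G = 1.29 V, so V_ov = 1.29 − 0.91 = 0.38 V.
Assume saturation: I_D = ½ k_n V_ov² = 0.5 × 3.31 × 0.38² = 0.239 mA, giving V_DS = V_DD − I_D R_D = 2.45 − 0.239 × 2.35 = 1.89 V.
V_DS = 1.89 V ≥ V_ov = 0.38 V, confirming saturation.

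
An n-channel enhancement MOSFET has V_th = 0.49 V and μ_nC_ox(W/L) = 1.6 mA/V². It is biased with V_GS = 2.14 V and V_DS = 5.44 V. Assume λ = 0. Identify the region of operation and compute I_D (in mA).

Saturation; I_D = 2.18 mA

V_ov = V_GS − V_th = 2.14 − 0.49 = 1.65 V.
Since V_DS = 5.44 V ≥ V_ov = 1.65 V, the device is in saturation.
I_D = ½ k_n V_ov² = 0.5 × 1.6 × 1.65² = 2.18 mA.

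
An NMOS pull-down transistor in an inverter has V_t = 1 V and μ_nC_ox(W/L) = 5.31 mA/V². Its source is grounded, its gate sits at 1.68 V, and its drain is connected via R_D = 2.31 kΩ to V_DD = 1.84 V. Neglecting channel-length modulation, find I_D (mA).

V_GS = V_G = 1.68 V, so V_ov = 1.68 − 1 = 0.68 V.
Assume saturation: I_D = ½ k_n V_ov² = 0.5 × 5.31 × 0.68² = 1.23 mA, giving V_DS = V_DD − I_D R_D = 1.84 − 1.23 × 2.31 = -0.996 V.
But -0.996 V < V_ov = 0.68 V, so the device is actually in triode.
In triode I_D = k_n[V_ov V_DS − ½ V_DS²] and I_D = (V_DD − V_DS)/R_D. Equating: 6.13 V_DS² − 9.341 V_DS + 1.84 = 0, giving V_DS = 0.232 V (the root below V_ov).
I_D = (1.84 − 0.232) / 2.31 = 0.696 mA.

I_D = 0.696 mA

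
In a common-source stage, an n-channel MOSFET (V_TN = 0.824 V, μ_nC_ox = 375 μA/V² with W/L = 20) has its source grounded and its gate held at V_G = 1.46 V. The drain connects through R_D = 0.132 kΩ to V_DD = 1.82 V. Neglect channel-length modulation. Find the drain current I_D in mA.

I_D = 1.52 mA

V_GS = V_G = 1.46 V, so V_ov = 1.46 − 0.824 = 0.636 V.
k_n = μ_nC_ox · (W/L) = 7.5 mA/V².
Assume saturation: I_D = ½ k_n V_ov² = 0.5 × 7.5 × 0.636² = 1.52 mA, giving V_DS = V_DD − I_D R_D = 1.82 − 1.52 × 0.132 = 1.62 V.
V_DS = 1.62 V ≥ V_ov = 0.636 V, confirming saturation.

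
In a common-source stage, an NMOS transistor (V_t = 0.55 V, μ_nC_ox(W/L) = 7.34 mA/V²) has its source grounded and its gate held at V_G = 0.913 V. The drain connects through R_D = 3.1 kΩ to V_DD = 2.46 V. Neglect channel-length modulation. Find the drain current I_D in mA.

V_GS = V_G = 0.913 V, so V_ov = 0.913 − 0.55 = 0.363 V.
Assume saturation: I_D = ½ k_n V_ov² = 0.5 × 7.34 × 0.363² = 0.484 mA, giving V_DS = V_DD − I_D R_D = 2.46 − 0.484 × 3.1 = 0.961 V.
V_DS = 0.961 V ≥ V_ov = 0.363 V, confirming saturation.

I_D = 0.484 mA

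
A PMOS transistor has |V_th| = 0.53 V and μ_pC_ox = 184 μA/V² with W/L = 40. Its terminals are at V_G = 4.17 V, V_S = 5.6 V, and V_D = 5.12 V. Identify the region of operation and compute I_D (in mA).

Triode; I_D = 2.33 mA

V_SG = V_S − V_G = 5.6 − 4.17 = 1.43 V; V_SD = V_S − V_D = 5.6 − 5.12 = 0.48 V.
k_p = μ_pC_ox · (W/L) = 7.36 mA/V².
V_ov = V_SG − |V_th| = 1.43 − 0.53 = 0.9 V.
Since V_SD = 0.48 V < V_ov = 0.9 V, the device is in the triode region.
I_D = k_p [V_ov · V_SD − ½ V_SD²] = 7.36 × [0.9 × 0.48 − 0.5 × 0.48²] = 2.33 mA.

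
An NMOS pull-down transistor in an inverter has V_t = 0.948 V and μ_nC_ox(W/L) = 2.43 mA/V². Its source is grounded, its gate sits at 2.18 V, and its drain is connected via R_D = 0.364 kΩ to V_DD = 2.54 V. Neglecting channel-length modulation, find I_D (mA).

I_D = 1.84 mA

V_GS = V_G = 2.18 V, so V_ov = 2.18 − 0.948 = 1.23 V.
Assume saturation: I_D = ½ k_n V_ov² = 0.5 × 2.43 × 1.23² = 1.84 mA, giving V_DS = V_DD − I_D R_D = 2.54 − 1.84 × 0.364 = 1.87 V.
V_DS = 1.87 V ≥ V_ov = 1.23 V, confirming saturation.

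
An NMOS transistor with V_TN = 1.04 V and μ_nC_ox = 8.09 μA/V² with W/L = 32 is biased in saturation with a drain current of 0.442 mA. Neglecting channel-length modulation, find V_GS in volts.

V_GS = 2.89 V

k_n = μ_nC_ox · (W/L) = 0.2589 mA/V².
In saturation I_D = ½ k_n (V_GS − V_TN)², so V_GS − V_TN = √(2 I_D / k_n) = √(2 × 0.442 / 0.2589) = 1.85 V.
V_GS = 1.04 + 1.85 = 2.89 V.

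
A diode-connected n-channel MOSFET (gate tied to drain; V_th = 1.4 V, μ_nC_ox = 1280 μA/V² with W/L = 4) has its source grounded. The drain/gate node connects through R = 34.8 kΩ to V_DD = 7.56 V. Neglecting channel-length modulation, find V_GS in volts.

V_GS = 1.66 V

With gate tied to drain, V_GS = V_DS ≥ V_GS − V_th, so the device is in saturation.
k_n = μ_nC_ox · (W/L) = 5.12 mA/V².
KCL at the drain: ½ k_n (V_GS − V_th)² = (V_DD − V_GS)/R.
Let x = V_GS − 1.4. Then 89.1 x² + x − 6.16 = 0, giving x = 0.257 V (positive root), so V_GS = 1.66 V.
I_D = (V_DD − V_GS)/R = (7.56 − 1.66) / 34.8 = 0.17 mA.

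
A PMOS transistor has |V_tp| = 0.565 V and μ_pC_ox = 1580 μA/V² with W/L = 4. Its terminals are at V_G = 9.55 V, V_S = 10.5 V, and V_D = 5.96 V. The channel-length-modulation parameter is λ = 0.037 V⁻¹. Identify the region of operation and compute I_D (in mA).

V_SG = V_S − V_G = 10.5 − 9.55 = 0.95 V; V_SD = V_S − V_D = 10.5 − 5.96 = 4.54 V.
k_p = μ_pC_ox · (W/L) = 6.32 mA/V².
V_ov = V_SG − |V_tp| = 0.95 − 0.565 = 0.385 V.
Since V_SD = 4.54 V ≥ V_ov = 0.385 V, the device is in saturation.
I_D = ½ k_p V_ov² (1 + λ V_SD) = 0.5 × 6.32 × 0.385² × (1 + 0.037 × 4.54) = 0.547 mA.

Saturation; I_D = 0.547 mA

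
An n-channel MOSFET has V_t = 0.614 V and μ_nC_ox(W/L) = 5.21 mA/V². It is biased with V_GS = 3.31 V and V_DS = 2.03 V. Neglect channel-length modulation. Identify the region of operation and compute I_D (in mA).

V_ov = V_GS − V_t = 3.31 − 0.614 = 2.7 V.
Since V_DS = 2.03 V < V_ov = 2.7 V, the device is in the triode region.
I_D = k_n [V_ov · V_DS − ½ V_DS²] = 5.21 × [2.7 × 2.03 − 0.5 × 2.03²] = 17.8 mA.

Triode; I_D = 17.8 mA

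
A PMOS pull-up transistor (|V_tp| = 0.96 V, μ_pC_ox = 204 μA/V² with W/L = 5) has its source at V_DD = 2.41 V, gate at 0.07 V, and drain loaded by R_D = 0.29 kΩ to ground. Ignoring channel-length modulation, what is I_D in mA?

V_SG = V_DD − V_G = 2.41 − 0.07 = 2.34 V, so V_ov = 2.34 − 0.96 = 1.38 V.
k_p = μ_pC_ox · (W/L) = 1.02 mA/V².
Assume saturation: I_D = ½ k_p V_ov² = 0.5 × 1.02 × 1.38² = 0.971 mA, giving V_SD = V_DD − I_D R_D = 2.41 − 0.971 × 0.29 = 2.13 V.
V_SD = 2.13 V ≥ V_ov = 1.38 V, confirming saturation.

I_D = 0.971 mA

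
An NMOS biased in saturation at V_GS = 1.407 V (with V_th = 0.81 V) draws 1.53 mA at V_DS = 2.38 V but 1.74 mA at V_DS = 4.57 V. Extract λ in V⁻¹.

With V_GS fixed, I_D ∝ (1 + λ V_DS) in saturation, so I_D2/I_D1 = (1 + λ V_DS2)/(1 + λ V_DS1).
1.74/1.53 = 1.137 = (1 + 4.57 λ)/(1 + 2.38 λ).
Solving: λ (I_D1 V_DS2 − I_D2 V_DS1) = I_D2 − I_D1, so λ = (1.74 − 1.53) / (1.53 × 4.57 − 1.74 × 2.38) = 0.21 / 2.85 = 0.0737 V⁻¹.

λ = 0.0737 V⁻¹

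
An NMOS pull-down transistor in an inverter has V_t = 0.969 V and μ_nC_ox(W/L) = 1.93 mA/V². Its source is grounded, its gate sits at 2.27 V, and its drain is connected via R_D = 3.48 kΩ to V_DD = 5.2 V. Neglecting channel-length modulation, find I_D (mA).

I_D = 1.29 mA

V_GS = V_G = 2.27 V, so V_ov = 2.27 − 0.969 = 1.3 V.
Assume saturation: I_D = ½ k_n V_ov² = 0.5 × 1.93 × 1.3² = 1.63 mA, giving V_DS = V_DD − I_D R_D = 5.2 − 1.63 × 3.48 = -0.484 V.
But -0.484 V < V_ov = 1.3 V, so the device is actually in triode.
In triode I_D = k_n[V_ov V_DS − ½ V_DS²] and I_D = (V_DD − V_DS)/R_D. Equating: 3.36 V_DS² − 9.738 V_DS + 5.2 = 0, giving V_DS = 0.706 V (the root below V_ov).
I_D = (5.2 − 0.706) / 3.48 = 1.29 mA.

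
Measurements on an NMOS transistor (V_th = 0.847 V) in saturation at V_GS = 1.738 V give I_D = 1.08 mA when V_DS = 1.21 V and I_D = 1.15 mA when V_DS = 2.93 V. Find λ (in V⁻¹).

λ = 0.0395 V⁻¹

With V_GS fixed, I_D ∝ (1 + λ V_DS) in saturation, so I_D2/I_D1 = (1 + λ V_DS2)/(1 + λ V_DS1).
1.15/1.08 = 1.065 = (1 + 2.93 λ)/(1 + 1.21 λ).
Solving: λ (I_D1 V_DS2 − I_D2 V_DS1) = I_D2 − I_D1, so λ = (1.15 − 1.08) / (1.08 × 2.93 − 1.15 × 1.21) = 0.07 / 1.77 = 0.0395 V⁻¹.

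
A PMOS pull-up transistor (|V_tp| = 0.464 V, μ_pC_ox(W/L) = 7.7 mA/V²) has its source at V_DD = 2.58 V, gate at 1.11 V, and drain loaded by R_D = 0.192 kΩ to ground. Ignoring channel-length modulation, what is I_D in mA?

V_SG = V_DD − V_G = 2.58 − 1.11 = 1.47 V, so V_ov = 1.47 − 0.464 = 1.01 V.
Assume saturation: I_D = ½ k_p V_ov² = 0.5 × 7.7 × 1.01² = 3.9 mA, giving V_SD = V_DD − I_D R_D = 2.58 − 3.9 × 0.192 = 1.83 V.
V_SD = 1.83 V ≥ V_ov = 1.01 V, confirming saturation.

I_D = 3.90 mA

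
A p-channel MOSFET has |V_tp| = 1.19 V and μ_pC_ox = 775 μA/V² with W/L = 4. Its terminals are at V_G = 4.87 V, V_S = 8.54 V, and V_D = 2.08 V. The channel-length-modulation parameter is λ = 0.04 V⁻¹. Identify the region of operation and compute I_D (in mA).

Saturation; I_D = 12.0 mA

V_SG = V_S − V_G = 8.54 − 4.87 = 3.67 V; V_SD = V_S − V_D = 8.54 − 2.08 = 6.46 V.
k_p = μ_pC_ox · (W/L) = 3.1 mA/V².
V_ov = V_SG − |V_tp| = 3.67 − 1.19 = 2.48 V.
Since V_SD = 6.46 V ≥ V_ov = 2.48 V, the device is in saturation.
I_D = ½ k_p V_ov² (1 + λ V_SD) = 0.5 × 3.1 × 2.48² × (1 + 0.04 × 6.46) = 12 mA.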